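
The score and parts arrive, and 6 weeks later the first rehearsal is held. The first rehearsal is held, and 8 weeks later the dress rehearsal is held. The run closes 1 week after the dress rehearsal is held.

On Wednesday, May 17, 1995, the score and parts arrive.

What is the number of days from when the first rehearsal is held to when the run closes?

63 days

Causal path: the first rehearsal is held → the dress rehearsal is held → the run closes.
Total delay along the path: 8 + 1 weeks = 9 weeks = 63 days.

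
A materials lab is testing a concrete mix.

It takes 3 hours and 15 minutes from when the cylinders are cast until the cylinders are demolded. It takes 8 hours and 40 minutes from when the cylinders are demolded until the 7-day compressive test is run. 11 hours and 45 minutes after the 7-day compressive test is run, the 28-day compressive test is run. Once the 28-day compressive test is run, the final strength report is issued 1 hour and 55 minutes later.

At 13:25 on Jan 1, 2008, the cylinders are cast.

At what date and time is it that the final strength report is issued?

15:00 on Jan 2, 2008

The cylinders are cast: 13:25 Jan 1, 2008.
The cylinders are demolded: 13:25 Jan 1, 2008 + 3h15m = 16:40 Jan 1, 2008.
The 7-day compressive test is run: 16:40 Jan 1, 2008 + 8h40m = 01:20 Jan 2, 2008.
The 28-day compressive test is run: 01:20 Jan 2, 2008 + 11h45m = 13:05 Jan 2, 2008.
The final strength report is issued: 13:05 Jan 2, 2008 + 1h55m = 15:00 Jan 2, 2008.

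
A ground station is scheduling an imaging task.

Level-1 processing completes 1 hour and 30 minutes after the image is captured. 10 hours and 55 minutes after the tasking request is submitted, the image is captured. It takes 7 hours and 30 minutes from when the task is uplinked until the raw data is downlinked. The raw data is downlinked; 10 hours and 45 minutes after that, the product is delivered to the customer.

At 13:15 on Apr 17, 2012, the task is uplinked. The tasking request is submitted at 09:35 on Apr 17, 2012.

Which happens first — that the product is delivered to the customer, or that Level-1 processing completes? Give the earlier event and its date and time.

Level-1 processing completes — 22:00 on Apr 17, 2012

The task is uplinked: 13:15 Apr 17, 2012.
The raw data is downlinked: 13:15 Apr 17, 2012 + 7h30m = 20:45 Apr 17, 2012.
The product is delivered to the customer: 20:45 Apr 17, 2012 + 10h45m = 07:30 Apr 18, 2012.
The tasking request is submitted: 09:35 Apr 17, 2012.
The image is captured: 09:35 Apr 17, 2012 + 10h55m = 20:30 Apr 17, 2012.
Level-1 processing completes: 20:30 Apr 17, 2012 + 1h30m = 22:00 Apr 17, 2012.
Comparing: the product is delivered to the customer at 07:30 Apr 18, 2012 vs Level-1 processing completes at 22:00 Apr 17, 2012. Earlier: Level-1 processing completes.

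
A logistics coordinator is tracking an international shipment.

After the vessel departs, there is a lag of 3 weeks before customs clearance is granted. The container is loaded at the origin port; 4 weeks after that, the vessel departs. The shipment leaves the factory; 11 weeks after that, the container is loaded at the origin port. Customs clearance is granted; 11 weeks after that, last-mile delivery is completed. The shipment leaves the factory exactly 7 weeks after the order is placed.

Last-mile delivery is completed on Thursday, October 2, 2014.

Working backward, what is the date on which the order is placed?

Last-mile delivery is completed: Oct 2, 2014.
Customs clearance is granted: Oct 2, 2014 − 11 weeks = Jul 17, 2014.
The vessel departs: Jul 17, 2014 − 3 weeks = Jun 26, 2014.
The container is loaded at the origin port: Jun 26, 2014 − 4 weeks = May 29, 2014.
The shipment leaves the factory: May 29, 2014 − 11 weeks = Mar 13, 2014.
The order is placed: Mar 13, 2014 − 7 weeks = Jan 23, 2014.

Thursday, January 23, 2014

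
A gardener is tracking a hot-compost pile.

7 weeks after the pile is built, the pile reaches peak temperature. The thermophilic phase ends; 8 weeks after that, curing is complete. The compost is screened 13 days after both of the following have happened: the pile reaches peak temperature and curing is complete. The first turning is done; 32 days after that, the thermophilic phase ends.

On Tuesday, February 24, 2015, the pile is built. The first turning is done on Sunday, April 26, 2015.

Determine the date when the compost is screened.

The pile is built: Feb 24, 2015.
The pile reaches peak temperature: Feb 24, 2015 + 7 weeks = Apr 14, 2015.
The first turning is done: Apr 26, 2015.
The thermophilic phase ends: Apr 26, 2015 + 32 days = May 28, 2015.
Curing is complete: May 28, 2015 + 8 weeks = Jul 23, 2015.
Both prerequisites met — the pile reaches peak temperature (Apr 14, 2015), curing is complete (Jul 23, 2015); the later is Jul 23, 2015.
The compost is screened: Jul 23, 2015 + 13 days = Aug 5, 2015.

Wednesday, August 5, 2015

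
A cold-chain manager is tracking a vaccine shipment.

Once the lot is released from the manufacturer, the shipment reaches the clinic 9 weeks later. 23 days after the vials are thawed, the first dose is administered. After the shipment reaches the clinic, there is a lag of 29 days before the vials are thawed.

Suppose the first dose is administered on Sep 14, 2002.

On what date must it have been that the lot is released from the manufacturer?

The first dose is administered: Sep 14, 2002.
The vials are thawed: Sep 14, 2002 − 23 days = Aug 22, 2002.
The shipment reaches the clinic: Aug 22, 2002 − 29 days = Jul 24, 2002.
The lot is released from the manufacturer: Jul 24, 2002 − 9 weeks = May 22, 2002.

May 22, 2002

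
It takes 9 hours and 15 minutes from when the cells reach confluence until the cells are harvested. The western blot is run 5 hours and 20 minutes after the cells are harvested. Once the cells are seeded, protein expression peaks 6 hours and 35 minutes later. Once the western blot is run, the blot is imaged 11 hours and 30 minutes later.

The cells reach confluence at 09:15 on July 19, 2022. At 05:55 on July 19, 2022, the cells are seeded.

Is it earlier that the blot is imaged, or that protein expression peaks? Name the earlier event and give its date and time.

The cells reach confluence: 09:15 Jul 19, 2022.
The cells are harvested: 09:15 Jul 19, 2022 + 9h15m = 18:30 Jul 19, 2022.
The western blot is run: 18:30 Jul 19, 2022 + 5h20m = 23:50 Jul 19, 2022.
The blot is imaged: 23:50 Jul 19, 2022 + 11h30m = 11:20 Jul 20, 2022.
The cells are seeded: 05:55 Jul 19, 2022.
Protein expression peaks: 05:55 Jul 19, 2022 + 6h35m = 12:30 Jul 19, 2022.
Comparing: the blot is imaged at 11:20 Jul 20, 2022 vs protein expression peaks at 12:30 Jul 19, 2022. Earlier: protein expression peaks.

Protein expression peaks — 12:30 on July 19, 2022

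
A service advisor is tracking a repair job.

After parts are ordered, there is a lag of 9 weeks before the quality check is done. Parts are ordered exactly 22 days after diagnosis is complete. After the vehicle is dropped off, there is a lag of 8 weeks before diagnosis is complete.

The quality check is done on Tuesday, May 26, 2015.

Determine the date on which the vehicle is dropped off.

Monday, January 5, 2015

The quality check is done: May 26, 2015.
Parts are ordered: May 26, 2015 − 9 weeks = Mar 24, 2015.
Diagnosis is complete: Mar 24, 2015 − 22 days = Mar 2, 2015.
The vehicle is dropped off: Mar 2, 2015 − 8 weeks = Jan 5, 2015.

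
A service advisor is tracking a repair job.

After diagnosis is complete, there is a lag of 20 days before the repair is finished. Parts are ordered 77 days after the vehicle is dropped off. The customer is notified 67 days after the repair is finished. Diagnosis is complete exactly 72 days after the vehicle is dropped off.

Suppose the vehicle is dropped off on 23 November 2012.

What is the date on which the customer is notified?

1 May 2013

The vehicle is dropped off: Nov 23, 2012.
Diagnosis is complete: Nov 23, 2012 + 72 days = Feb 3, 2013.
The repair is finished: Feb 3, 2013 + 20 days = Feb 23, 2013.
The customer is notified: Feb 23, 2013 + 67 days = May 1, 2013.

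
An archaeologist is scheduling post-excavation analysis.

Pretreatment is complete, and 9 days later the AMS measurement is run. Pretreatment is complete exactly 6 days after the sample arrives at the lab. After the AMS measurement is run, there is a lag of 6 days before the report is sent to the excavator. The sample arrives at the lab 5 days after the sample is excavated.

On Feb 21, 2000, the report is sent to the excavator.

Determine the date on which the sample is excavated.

The report is sent to the excavator: Feb 21, 2000.
The AMS measurement is run: Feb 21, 2000 − 6 days = Feb 15, 2000.
Pretreatment is complete: Feb 15, 2000 − 9 days = Feb 6, 2000.
The sample arrives at the lab: Feb 6, 2000 − 6 days = Jan 31, 2000.
The sample is excavated: Jan 31, 2000 − 5 days = Jan 26, 2000.

Jan 26, 2000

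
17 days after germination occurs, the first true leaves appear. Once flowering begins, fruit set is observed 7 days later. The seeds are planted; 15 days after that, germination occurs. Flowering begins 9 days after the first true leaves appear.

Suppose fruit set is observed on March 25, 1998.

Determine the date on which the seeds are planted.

February 5, 1998

Fruit set is observed: Mar 25, 1998.
Flowering begins: Mar 25, 1998 − 7 days = Mar 18, 1998.
The first true leaves appear: Mar 18, 1998 − 9 days = Mar 9, 1998.
Germination occurs: Mar 9, 1998 − 17 days = Feb 20, 1998.
The seeds are planted: Feb 20, 1998 − 15 days = Feb 5, 1998.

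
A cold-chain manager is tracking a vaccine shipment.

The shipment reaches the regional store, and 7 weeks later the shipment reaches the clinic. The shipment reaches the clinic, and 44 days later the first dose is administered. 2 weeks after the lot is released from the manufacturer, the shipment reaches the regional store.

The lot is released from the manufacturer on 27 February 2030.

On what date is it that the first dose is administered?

The lot is released from the manufacturer: Feb 27, 2030.
The shipment reaches the regional store: Feb 27, 2030 + 2 weeks = Mar 13, 2030.
The shipment reaches the clinic: Mar 13, 2030 + 7 weeks = May 1, 2030.
The first dose is administered: May 1, 2030 + 44 days = Jun 14, 2030.

14 June 2030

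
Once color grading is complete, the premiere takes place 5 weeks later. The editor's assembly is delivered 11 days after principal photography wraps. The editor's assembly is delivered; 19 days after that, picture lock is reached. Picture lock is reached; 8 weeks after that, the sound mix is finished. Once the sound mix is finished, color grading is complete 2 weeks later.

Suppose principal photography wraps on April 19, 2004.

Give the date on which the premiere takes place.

September 1, 2004

Principal photography wraps: Apr 19, 2004.
The editor's assembly is delivered: Apr 19, 2004 + 11 days = Apr 30, 2004.
Picture lock is reached: Apr 30, 2004 + 19 days = May 19, 2004.
The sound mix is finished: May 19, 2004 + 8 weeks = Jul 14, 2004.
Color grading is complete: Jul 14, 2004 + 2 weeks = Jul 28, 2004.
The premiere takes place: Jul 28, 2004 + 5 weeks = Sep 1, 2004.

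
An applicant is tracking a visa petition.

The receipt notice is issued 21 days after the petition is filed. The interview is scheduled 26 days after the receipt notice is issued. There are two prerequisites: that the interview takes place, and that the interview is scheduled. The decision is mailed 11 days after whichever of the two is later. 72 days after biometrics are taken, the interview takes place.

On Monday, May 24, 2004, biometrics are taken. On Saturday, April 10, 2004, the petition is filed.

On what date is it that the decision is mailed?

Sunday, August 15, 2004

Biometrics are taken: May 24, 2004.
The interview takes place: May 24, 2004 + 72 days = Aug 4, 2004.
The petition is filed: Apr 10, 2004.
The receipt notice is issued: Apr 10, 2004 + 21 days = May 1, 2004.
The interview is scheduled: May 1, 2004 + 26 days = May 27, 2004.
Both prerequisites met — the interview takes place (Aug 4, 2004), the interview is scheduled (May 27, 2004); the later is Aug 4, 2004.
The decision is mailed: Aug 4, 2004 + 11 days = Aug 15, 2004.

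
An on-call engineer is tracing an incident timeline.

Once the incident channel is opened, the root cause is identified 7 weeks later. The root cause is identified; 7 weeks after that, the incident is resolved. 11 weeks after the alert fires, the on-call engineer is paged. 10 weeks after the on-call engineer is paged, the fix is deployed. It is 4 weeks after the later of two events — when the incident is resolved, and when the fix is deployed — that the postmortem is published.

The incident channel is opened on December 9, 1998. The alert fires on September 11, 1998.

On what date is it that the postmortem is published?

April 14, 1999

The incident channel is opened: Dec 9, 1998.
The root cause is identified: Dec 9, 1998 + 7 weeks = Jan 27, 1999.
The incident is resolved: Jan 27, 1999 + 7 weeks = Mar 17, 1999.
The alert fires: Sep 11, 1998.
The on-call engineer is paged: Sep 11, 1998 + 11 weeks = Nov 27, 1998.
The fix is deployed: Nov 27, 1998 + 10 weeks = Feb 5, 1999.
Both prerequisites met — the incident is resolved (Mar 17, 1999), the fix is deployed (Feb 5, 1999); the later is Mar 17, 1999.
The postmortem is published: Mar 17, 1999 + 4 weeks = Apr 14, 1999.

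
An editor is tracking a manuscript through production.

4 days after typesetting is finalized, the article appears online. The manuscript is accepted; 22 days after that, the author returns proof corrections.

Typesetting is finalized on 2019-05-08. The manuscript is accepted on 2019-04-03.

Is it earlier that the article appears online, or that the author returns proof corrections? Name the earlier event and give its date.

The author returns proof corrections — 2019-04-25

Typesetting is finalized: May 8, 2019.
The article appears online: May 8, 2019 + 4 days = May 12, 2019.
The manuscript is accepted: Apr 3, 2019.
The author returns proof corrections: Apr 3, 2019 + 22 days = Apr 25, 2019.
Comparing: the article appears online on May 12, 2019 vs the author returns proof corrections on Apr 25, 2019. Earlier: the author returns proof corrections.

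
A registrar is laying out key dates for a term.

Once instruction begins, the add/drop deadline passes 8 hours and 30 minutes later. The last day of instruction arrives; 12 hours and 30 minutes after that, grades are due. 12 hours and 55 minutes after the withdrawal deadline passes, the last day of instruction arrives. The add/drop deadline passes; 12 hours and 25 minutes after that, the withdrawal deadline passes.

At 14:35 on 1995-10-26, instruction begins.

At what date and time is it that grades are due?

12:55 on 1995-10-28

Instruction begins: 14:35 Oct 26, 1995.
The add/drop deadline passes: 14:35 Oct 26, 1995 + 8h30m = 23:05 Oct 26, 1995.
The withdrawal deadline passes: 23:05 Oct 26, 1995 + 12h25m = 11:30 Oct 27, 1995.
The last day of instruction arrives: 11:30 Oct 27, 1995 + 12h55m = 00:25 Oct 28, 1995.
Grades are due: 00:25 Oct 28, 1995 + 12h30m = 12:55 Oct 28, 1995.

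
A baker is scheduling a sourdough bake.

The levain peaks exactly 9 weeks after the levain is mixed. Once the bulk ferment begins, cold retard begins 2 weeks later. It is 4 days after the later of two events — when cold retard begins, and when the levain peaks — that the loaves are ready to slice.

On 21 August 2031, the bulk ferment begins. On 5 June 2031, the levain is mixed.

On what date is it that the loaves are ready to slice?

The bulk ferment begins: Aug 21, 2031.
Cold retard begins: Aug 21, 2031 + 2 weeks = Sep 4, 2031.
The levain is mixed: Jun 5, 2031.
The levain peaks: Jun 5, 2031 + 9 weeks = Aug 7, 2031.
Both prerequisites met — cold retard begins (Sep 4, 2031), the levain peaks (Aug 7, 2031); the later is Sep 4, 2031.
The loaves are ready to slice: Sep 4, 2031 + 4 days = Sep 8, 2031.

8 September 2031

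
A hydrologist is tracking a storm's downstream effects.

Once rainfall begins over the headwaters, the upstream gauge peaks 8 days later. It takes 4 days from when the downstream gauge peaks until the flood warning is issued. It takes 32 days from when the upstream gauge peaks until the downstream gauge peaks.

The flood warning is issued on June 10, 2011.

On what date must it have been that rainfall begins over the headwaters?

April 27, 2011

The flood warning is issued: Jun 10, 2011.
The downstream gauge peaks: Jun 10, 2011 − 4 days = Jun 6, 2011.
The upstream gauge peaks: Jun 6, 2011 − 32 days = May 5, 2011.
Rainfall begins over the headwaters: May 5, 2011 − 8 days = Apr 27, 2011.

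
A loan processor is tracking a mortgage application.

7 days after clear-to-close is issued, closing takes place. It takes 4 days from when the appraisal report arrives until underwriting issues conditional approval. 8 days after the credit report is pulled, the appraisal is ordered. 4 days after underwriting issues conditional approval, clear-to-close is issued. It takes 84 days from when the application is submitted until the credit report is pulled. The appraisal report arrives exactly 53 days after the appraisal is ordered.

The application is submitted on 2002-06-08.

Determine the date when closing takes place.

2002-11-15

The application is submitted: Jun 8, 2002.
The credit report is pulled: Jun 8, 2002 + 84 days = Aug 31, 2002.
The appraisal is ordered: Aug 31, 2002 + 8 days = Sep 8, 2002.
The appraisal report arrives: Sep 8, 2002 + 53 days = Oct 31, 2002.
Underwriting issues conditional approval: Oct 31, 2002 + 4 days = Nov 4, 2002.
Clear-to-close is issued: Nov 4, 2002 + 4 days = Nov 8, 2002.
Closing takes place: Nov 8, 2002 + 7 days = Nov 15, 2002.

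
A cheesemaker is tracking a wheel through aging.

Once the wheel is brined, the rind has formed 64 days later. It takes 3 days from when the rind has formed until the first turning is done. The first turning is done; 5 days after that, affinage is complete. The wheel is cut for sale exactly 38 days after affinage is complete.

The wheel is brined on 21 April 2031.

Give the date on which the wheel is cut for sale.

9 August 2031

The wheel is brined: Apr 21, 2031.
The rind has formed: Apr 21, 2031 + 64 days = Jun 24, 2031.
The first turning is done: Jun 24, 2031 + 3 days = Jun 27, 2031.
Affinage is complete: Jun 27, 2031 + 5 days = Jul 2, 2031.
The wheel is cut for sale: Jul 2, 2031 + 38 days = Aug 9, 2031.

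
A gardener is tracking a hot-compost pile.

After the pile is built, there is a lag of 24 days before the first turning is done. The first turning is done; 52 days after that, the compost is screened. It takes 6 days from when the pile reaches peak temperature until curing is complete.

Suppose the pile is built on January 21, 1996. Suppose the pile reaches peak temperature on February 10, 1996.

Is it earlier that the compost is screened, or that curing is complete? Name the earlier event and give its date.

Curing is complete — February 16, 1996

The pile is built: Jan 21, 1996.
The first turning is done: Jan 21, 1996 + 24 days = Feb 14, 1996.
The compost is screened: Feb 14, 1996 + 52 days = Apr 6, 1996.
The pile reaches peak temperature: Feb 10, 1996.
Curing is complete: Feb 10, 1996 + 6 days = Feb 16, 1996.
Comparing: the compost is screened on Apr 6, 1996 vs curing is complete on Feb 16, 1996. Earlier: curing is complete.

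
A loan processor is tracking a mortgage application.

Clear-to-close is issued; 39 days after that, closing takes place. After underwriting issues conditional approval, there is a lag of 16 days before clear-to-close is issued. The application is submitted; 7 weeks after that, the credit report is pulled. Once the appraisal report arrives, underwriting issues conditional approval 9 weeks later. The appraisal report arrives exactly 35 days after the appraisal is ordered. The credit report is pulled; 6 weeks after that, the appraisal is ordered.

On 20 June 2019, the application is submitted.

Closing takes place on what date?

19 February 2020

The application is submitted: Jun 20, 2019.
The credit report is pulled: Jun 20, 2019 + 7 weeks = Aug 8, 2019.
The appraisal is ordered: Aug 8, 2019 + 6 weeks = Sep 19, 2019.
The appraisal report arrives: Sep 19, 2019 + 35 days = Oct 24, 2019.
Underwriting issues conditional approval: Oct 24, 2019 + 9 weeks = Dec 26, 2019.
Clear-to-close is issued: Dec 26, 2019 + 16 days = Jan 11, 2020.
Closing takes place: Jan 11, 2020 + 39 days = Feb 19, 2020.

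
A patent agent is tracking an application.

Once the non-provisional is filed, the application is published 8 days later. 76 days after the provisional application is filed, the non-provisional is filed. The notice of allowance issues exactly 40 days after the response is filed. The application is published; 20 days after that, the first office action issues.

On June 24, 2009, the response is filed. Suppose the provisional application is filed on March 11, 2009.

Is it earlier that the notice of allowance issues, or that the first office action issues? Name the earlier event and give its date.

The first office action issues — June 23, 2009

The response is filed: Jun 24, 2009.
The notice of allowance issues: Jun 24, 2009 + 40 days = Aug 3, 2009.
The provisional application is filed: Mar 11, 2009.
The non-provisional is filed: Mar 11, 2009 + 76 days = May 26, 2009.
The application is published: May 26, 2009 + 8 days = Jun 3, 2009.
The first office action issues: Jun 3, 2009 + 20 days = Jun 23, 2009.
Comparing: the notice of allowance issues on Aug 3, 2009 vs the first office action issues on Jun 23, 2009. Earlier: the first office action issues.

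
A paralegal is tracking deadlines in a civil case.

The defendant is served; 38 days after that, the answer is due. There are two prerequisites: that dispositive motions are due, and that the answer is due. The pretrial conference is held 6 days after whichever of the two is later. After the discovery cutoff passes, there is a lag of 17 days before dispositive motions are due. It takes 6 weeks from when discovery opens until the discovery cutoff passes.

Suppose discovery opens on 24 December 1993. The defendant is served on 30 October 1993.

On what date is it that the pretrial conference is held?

Discovery opens: Dec 24, 1993.
The discovery cutoff passes: Dec 24, 1993 + 6 weeks = Feb 4, 1994.
Dispositive motions are due: Feb 4, 1994 + 17 days = Feb 21, 1994.
The defendant is served: Oct 30, 1993.
The answer is due: Oct 30, 1993 + 38 days = Dec 7, 1993.
Both prerequisites met — dispositive motions are due (Feb 21, 1994), the answer is due (Dec 7, 1993); the later is Feb 21, 1994.
The pretrial conference is held: Feb 21, 1994 + 6 days = Feb 27, 1994.

27 February 1994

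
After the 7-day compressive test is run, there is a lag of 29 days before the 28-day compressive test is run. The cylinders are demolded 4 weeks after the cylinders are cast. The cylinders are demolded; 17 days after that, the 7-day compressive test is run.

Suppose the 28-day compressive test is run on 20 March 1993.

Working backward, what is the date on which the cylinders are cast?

5 January 1993

The 28-day compressive test is run: Mar 20, 1993.
The 7-day compressive test is run: Mar 20, 1993 − 29 days = Feb 19, 1993.
The cylinders are demolded: Feb 19, 1993 − 17 days = Feb 2, 1993.
The cylinders are cast: Feb 2, 1993 − 4 weeks = Jan 5, 1993.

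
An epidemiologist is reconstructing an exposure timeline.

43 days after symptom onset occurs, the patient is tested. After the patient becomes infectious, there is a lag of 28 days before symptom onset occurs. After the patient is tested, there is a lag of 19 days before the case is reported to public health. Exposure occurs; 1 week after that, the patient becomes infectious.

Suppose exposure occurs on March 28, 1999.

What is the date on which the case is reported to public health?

Exposure occurs: Mar 28, 1999.
The patient becomes infectious: Mar 28, 1999 + 1 week = Apr 4, 1999.
Symptom onset occurs: Apr 4, 1999 + 28 days = May 2, 1999.
The patient is tested: May 2, 1999 + 43 days = Jun 14, 1999.
The case is reported to public health: Jun 14, 1999 + 19 days = Jul 3, 1999.

July 3, 1999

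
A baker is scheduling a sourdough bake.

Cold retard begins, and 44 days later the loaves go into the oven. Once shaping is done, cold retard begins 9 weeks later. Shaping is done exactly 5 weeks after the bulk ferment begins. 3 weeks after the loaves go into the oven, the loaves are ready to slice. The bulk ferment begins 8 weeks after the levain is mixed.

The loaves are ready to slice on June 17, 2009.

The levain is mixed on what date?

The loaves are ready to slice: Jun 17, 2009.
The loaves go into the oven: Jun 17, 2009 − 3 weeks = May 27, 2009.
Cold retard begins: May 27, 2009 − 44 days = Apr 13, 2009.
Shaping is done: Apr 13, 2009 − 9 weeks = Feb 9, 2009.
The bulk ferment begins: Feb 9, 2009 − 5 weeks = Jan 5, 2009.
The levain is mixed: Jan 5, 2009 − 8 weeks = Nov 10, 2008.

November 10, 2008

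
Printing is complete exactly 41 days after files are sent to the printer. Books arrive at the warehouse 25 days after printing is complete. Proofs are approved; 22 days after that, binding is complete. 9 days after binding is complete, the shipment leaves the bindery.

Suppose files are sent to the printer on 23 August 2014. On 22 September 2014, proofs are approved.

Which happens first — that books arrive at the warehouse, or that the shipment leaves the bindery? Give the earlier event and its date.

Files are sent to the printer: Aug 23, 2014.
Printing is complete: Aug 23, 2014 + 41 days = Oct 3, 2014.
Books arrive at the warehouse: Oct 3, 2014 + 25 days = Oct 28, 2014.
Proofs are approved: Sep 22, 2014.
Binding is complete: Sep 22, 2014 + 22 days = Oct 14, 2014.
The shipment leaves the bindery: Oct 14, 2014 + 9 days = Oct 23, 2014.
Comparing: books arrive at the warehouse on Oct 28, 2014 vs the shipment leaves the bindery on Oct 23, 2014. Earlier: the shipment leaves the bindery.

The shipment leaves the bindery — 23 October 2014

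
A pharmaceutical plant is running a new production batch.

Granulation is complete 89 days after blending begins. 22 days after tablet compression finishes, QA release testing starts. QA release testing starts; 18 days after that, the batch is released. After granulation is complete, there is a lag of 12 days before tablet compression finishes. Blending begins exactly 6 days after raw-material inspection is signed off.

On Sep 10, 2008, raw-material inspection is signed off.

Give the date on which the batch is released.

Feb 4, 2009

Raw-material inspection is signed off: Sep 10, 2008.
Blending begins: Sep 10, 2008 + 6 days = Sep 16, 2008.
Granulation is complete: Sep 16, 2008 + 89 days = Dec 14, 2008.
Tablet compression finishes: Dec 14, 2008 + 12 days = Dec 26, 2008.
QA release testing starts: Dec 26, 2008 + 22 days = Jan 17, 2009.
The batch is released: Jan 17, 2009 + 18 days = Feb 4, 2009.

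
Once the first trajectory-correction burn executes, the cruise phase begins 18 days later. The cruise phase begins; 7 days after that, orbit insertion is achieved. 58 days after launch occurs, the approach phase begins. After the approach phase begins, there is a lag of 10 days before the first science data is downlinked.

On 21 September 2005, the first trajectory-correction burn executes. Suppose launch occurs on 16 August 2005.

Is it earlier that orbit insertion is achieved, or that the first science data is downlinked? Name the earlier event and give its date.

Orbit insertion is achieved — 16 October 2005

The first trajectory-correction burn executes: Sep 21, 2005.
The cruise phase begins: Sep 21, 2005 + 18 days = Oct 9, 2005.
Orbit insertion is achieved: Oct 9, 2005 + 7 days = Oct 16, 2005.
Launch occurs: Aug 16, 2005.
The approach phase begins: Aug 16, 2005 + 58 days = Oct 13, 2005.
The first science data is downlinked: Oct 13, 2005 + 10 days = Oct 23, 2005.
Comparing: orbit insertion is achieved on Oct 16, 2005 vs the first science data is downlinked on Oct 23, 2005. Earlier: orbit insertion is achieved.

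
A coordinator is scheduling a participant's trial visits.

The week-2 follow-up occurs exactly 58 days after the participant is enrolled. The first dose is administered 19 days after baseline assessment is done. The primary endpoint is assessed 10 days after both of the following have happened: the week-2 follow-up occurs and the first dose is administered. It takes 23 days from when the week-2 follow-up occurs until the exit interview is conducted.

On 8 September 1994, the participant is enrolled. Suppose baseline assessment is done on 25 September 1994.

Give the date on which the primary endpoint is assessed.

15 November 1994

The participant is enrolled: Sep 8, 1994.
The week-2 follow-up occurs: Sep 8, 1994 + 58 days = Nov 5, 1994.
Baseline assessment is done: Sep 25, 1994.
The first dose is administered: Sep 25, 1994 + 19 days = Oct 14, 1994.
Both prerequisites met — the week-2 follow-up occurs (Nov 5, 1994), the first dose is administered (Oct 14, 1994); the later is Nov 5, 1994.
The primary endpoint is assessed: Nov 5, 1994 + 10 days = Nov 15, 1994.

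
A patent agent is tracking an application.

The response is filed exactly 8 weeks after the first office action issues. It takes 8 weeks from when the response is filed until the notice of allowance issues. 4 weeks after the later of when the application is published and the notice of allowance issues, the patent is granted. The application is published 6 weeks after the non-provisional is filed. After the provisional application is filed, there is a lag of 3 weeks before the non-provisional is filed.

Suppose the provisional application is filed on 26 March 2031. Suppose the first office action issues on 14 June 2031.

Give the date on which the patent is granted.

1 November 2031

The provisional application is filed: Mar 26, 2031.
The non-provisional is filed: Mar 26, 2031 + 3 weeks = Apr 16, 2031.
The application is published: Apr 16, 2031 + 6 weeks = May 28, 2031.
The first office action issues: Jun 14, 2031.
The response is filed: Jun 14, 2031 + 8 weeks = Aug 9, 2031.
The notice of allowance issues: Aug 9, 2031 + 8 weeks = Oct 4, 2031.
Both prerequisites met — the application is published (May 28, 2031), the notice of allowance issues (Oct 4, 2031); the later is Oct 4, 2031.
The patent is granted: Oct 4, 2031 + 4 weeks = Nov 1, 2031.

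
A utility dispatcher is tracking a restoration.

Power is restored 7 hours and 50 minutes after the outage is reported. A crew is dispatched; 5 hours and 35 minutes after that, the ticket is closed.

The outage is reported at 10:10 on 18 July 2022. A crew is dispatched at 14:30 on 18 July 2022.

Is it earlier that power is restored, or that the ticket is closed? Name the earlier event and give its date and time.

Power is restored — 18:00 on 18 July 2022

The outage is reported: 10:10 Jul 18, 2022.
Power is restored: 10:10 Jul 18, 2022 + 7h50m = 18:00 Jul 18, 2022.
A crew is dispatched: 14:30 Jul 18, 2022.
The ticket is closed: 14:30 Jul 18, 2022 + 5h35m = 20:05 Jul 18, 2022.
Comparing: power is restored at 18:00 Jul 18, 2022 vs the ticket is closed at 20:05 Jul 18, 2022. Earlier: power is restored.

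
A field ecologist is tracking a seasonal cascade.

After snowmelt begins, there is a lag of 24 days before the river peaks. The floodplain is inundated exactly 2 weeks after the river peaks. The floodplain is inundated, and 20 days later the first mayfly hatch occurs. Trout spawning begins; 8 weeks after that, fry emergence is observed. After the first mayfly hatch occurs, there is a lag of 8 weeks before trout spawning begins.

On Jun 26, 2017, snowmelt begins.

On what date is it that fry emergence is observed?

Dec 13, 2017

Snowmelt begins: Jun 26, 2017.
The river peaks: Jun 26, 2017 + 24 days = Jul 20, 2017.
The floodplain is inundated: Jul 20, 2017 + 2 weeks = Aug 3, 2017.
The first mayfly hatch occurs: Aug 3, 2017 + 20 days = Aug 23, 2017.
Trout spawning begins: Aug 23, 2017 + 8 weeks = Oct 18, 2017.
Fry emergence is observed: Oct 18, 2017 + 8 weeks = Dec 13, 2017.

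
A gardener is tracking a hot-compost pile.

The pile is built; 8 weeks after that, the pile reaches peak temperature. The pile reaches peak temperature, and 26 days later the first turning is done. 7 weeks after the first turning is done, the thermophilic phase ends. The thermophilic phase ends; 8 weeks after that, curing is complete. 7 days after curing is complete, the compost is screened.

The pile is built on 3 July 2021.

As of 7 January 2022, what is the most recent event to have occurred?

The pile is built: Jul 3, 2021.
The pile reaches peak temperature: Jul 3, 2021 + 8 weeks = Aug 28, 2021.
The first turning is done: Aug 28, 2021 + 26 days = Sep 23, 2021.
The thermophilic phase ends: Sep 23, 2021 + 7 weeks = Nov 11, 2021.
Curing is complete: Nov 11, 2021 + 8 weeks = Jan 6, 2022.
The compost is screened: Jan 6, 2022 + 7 days = Jan 13, 2022.
Jan 7, 2022 falls between when curing is complete (Jan 6, 2022) and when the compost is screened (Jan 13, 2022).

Curing is complete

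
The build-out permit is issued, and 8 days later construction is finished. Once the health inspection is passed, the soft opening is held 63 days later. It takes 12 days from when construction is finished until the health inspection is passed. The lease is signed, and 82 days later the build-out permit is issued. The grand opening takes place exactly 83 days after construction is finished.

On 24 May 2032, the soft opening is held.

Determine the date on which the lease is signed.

11 December 2031

The soft opening is held: May 24, 2032.
The health inspection is passed: May 24, 2032 − 63 days = Mar 22, 2032.
Construction is finished: Mar 22, 2032 − 12 days = Mar 10, 2032.
The build-out permit is issued: Mar 10, 2032 − 8 days = Mar 2, 2032.
The lease is signed: Mar 2, 2032 − 82 days = Dec 11, 2031.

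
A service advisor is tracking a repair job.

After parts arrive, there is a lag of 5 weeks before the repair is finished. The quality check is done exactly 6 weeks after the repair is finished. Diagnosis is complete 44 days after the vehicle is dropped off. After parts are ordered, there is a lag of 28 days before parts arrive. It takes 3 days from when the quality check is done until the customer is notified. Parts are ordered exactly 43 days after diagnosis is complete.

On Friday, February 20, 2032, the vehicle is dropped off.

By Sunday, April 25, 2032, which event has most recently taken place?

The vehicle is dropped off: Feb 20, 2032.
Diagnosis is complete: Feb 20, 2032 + 44 days = Apr 4, 2032.
Parts are ordered: Apr 4, 2032 + 43 days = May 17, 2032.
Parts arrive: May 17, 2032 + 28 days = Jun 14, 2032.
The repair is finished: Jun 14, 2032 + 5 weeks = Jul 19, 2032.
The quality check is done: Jul 19, 2032 + 6 weeks = Aug 30, 2032.
The customer is notified: Aug 30, 2032 + 3 days = Sep 2, 2032.
Apr 25, 2032 falls between when diagnosis is complete (Apr 4, 2032) and when parts are ordered (May 17, 2032).

Diagnosis is complete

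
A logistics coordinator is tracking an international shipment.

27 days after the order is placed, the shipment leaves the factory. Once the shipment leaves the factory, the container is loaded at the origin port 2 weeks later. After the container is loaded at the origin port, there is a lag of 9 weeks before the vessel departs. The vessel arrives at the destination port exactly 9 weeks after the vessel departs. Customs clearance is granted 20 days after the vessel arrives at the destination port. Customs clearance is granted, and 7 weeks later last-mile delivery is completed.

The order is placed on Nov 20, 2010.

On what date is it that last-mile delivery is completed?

The order is placed: Nov 20, 2010.
The shipment leaves the factory: Nov 20, 2010 + 27 days = Dec 17, 2010.
The container is loaded at the origin port: Dec 17, 2010 + 2 weeks = Dec 31, 2010.
The vessel departs: Dec 31, 2010 + 9 weeks = Mar 4, 2011.
The vessel arrives at the destination port: Mar 4, 2011 + 9 weeks = May 6, 2011.
Customs clearance is granted: May 6, 2011 + 20 days = May 26, 2011.
Last-mile delivery is completed: May 26, 2011 + 7 weeks = Jul 14, 2011.

Jul 14, 2011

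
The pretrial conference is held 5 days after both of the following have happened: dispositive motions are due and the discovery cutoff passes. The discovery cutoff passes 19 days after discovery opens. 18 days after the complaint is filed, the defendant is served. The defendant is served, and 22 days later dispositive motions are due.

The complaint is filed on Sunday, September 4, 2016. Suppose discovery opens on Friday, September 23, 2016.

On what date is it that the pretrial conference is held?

Wednesday, October 19, 2016

The complaint is filed: Sep 4, 2016.
The defendant is served: Sep 4, 2016 + 18 days = Sep 22, 2016.
Dispositive motions are due: Sep 22, 2016 + 22 days = Oct 14, 2016.
Discovery opens: Sep 23, 2016.
The discovery cutoff passes: Sep 23, 2016 + 19 days = Oct 12, 2016.
Both prerequisites met — dispositive motions are due (Oct 14, 2016), the discovery cutoff passes (Oct 12, 2016); the later is Oct 14, 2016.
The pretrial conference is held: Oct 14, 2016 + 5 days = Oct 19, 2016.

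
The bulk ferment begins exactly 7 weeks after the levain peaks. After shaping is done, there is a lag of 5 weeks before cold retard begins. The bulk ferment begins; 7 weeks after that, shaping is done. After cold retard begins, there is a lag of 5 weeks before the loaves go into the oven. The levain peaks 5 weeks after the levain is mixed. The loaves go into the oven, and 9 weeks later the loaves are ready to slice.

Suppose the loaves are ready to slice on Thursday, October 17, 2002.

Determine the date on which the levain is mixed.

Thursday, January 24, 2002

The loaves are ready to slice: Oct 17, 2002.
The loaves go into the oven: Oct 17, 2002 − 9 weeks = Aug 15, 2002.
Cold retard begins: Aug 15, 2002 − 5 weeks = Jul 11, 2002.
Shaping is done: Jul 11, 2002 − 5 weeks = Jun 6, 2002.
The bulk ferment begins: Jun 6, 2002 − 7 weeks = Apr 18, 2002.
The levain peaks: Apr 18, 2002 − 7 weeks = Feb 28, 2002.
The levain is mixed: Feb 28, 2002 − 5 weeks = Jan 24, 2002.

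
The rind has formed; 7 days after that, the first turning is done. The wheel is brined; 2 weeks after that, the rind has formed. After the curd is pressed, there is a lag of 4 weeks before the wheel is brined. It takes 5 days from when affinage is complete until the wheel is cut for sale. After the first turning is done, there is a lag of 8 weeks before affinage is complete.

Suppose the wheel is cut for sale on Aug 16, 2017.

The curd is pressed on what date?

The wheel is cut for sale: Aug 16, 2017.
Affinage is complete: Aug 16, 2017 − 5 days = Aug 11, 2017.
The first turning is done: Aug 11, 2017 − 8 weeks = Jun 16, 2017.
The rind has formed: Jun 16, 2017 − 7 days = Jun 9, 2017.
The wheel is brined: Jun 9, 2017 − 2 weeks = May 26, 2017.
The curd is pressed: May 26, 2017 − 4 weeks = Apr 28, 2017.

Apr 28, 2017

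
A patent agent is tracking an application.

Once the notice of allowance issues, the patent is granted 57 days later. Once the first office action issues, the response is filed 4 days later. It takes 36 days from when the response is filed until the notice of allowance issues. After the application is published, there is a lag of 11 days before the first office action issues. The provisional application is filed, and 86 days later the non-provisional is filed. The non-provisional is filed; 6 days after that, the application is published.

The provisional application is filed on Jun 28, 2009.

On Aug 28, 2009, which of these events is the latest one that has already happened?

The provisional application is filed

The provisional application is filed: Jun 28, 2009.
The non-provisional is filed: Jun 28, 2009 + 86 days = Sep 22, 2009.
The application is published: Sep 22, 2009 + 6 days = Sep 28, 2009.
The first office action issues: Sep 28, 2009 + 11 days = Oct 9, 2009.
The response is filed: Oct 9, 2009 + 4 days = Oct 13, 2009.
The notice of allowance issues: Oct 13, 2009 + 36 days = Nov 18, 2009.
The patent is granted: Nov 18, 2009 + 57 days = Jan 14, 2010.
Aug 28, 2009 falls between when the provisional application is filed (Jun 28, 2009) and when the non-provisional is filed (Sep 22, 2009).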